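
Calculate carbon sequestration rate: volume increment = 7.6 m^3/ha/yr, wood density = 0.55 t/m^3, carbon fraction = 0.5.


C = 7.6 * 0.55 * 0.5 = 2.09 t C/ha/yr

2.09 t C/ha/yr


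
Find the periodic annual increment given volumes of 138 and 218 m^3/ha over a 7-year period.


PAI = (V2 - V1) / period = (218 - 138) / 7 = 80 / 7 = 11.4286 ≈ 11.43 m^3/ha/yr

11.43 m^3/ha/yr


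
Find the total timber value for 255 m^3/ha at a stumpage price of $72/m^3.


Value = 255 * 72 = $18360/ha

$18360/ha


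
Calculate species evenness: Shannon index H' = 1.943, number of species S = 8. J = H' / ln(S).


ln(8) = 2.07944
J = H' / ln(S) = 1.943 / 2.07944 = 0.934386 ≈ 0.9344

0.9344


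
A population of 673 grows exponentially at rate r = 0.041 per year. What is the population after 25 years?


r*t = 0.041 * 25 = 1.025
exp(1.025) = 2.78710
N = 673 * 2.78710 = 1875.72 ≈ 1876

1876


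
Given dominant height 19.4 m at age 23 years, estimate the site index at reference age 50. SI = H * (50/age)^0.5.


50/23 = 2.17391
(2.17391)^0.5 = 1.47442
SI = 19.4 * 1.47442 = 28.6037 ≈ 28.6 m

28.6 m


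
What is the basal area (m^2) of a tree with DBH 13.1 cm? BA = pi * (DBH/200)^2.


D/200 = 13.1/200 = 0.0655 m
(D/200)^2 = 0.0655^2 = 0.00429025
BA = 3.141593 * 0.00429025 = 0.0134782 ≈ 0.0135 m^2

0.0135 m^2


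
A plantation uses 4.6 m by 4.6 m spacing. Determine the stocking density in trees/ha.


N = 10000 / 4.6^2 = 10000 / 21.16 = 472.590 ≈ 473 trees/ha

473 trees/ha


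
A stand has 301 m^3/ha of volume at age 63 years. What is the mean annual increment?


MAI = 301 / 63 = 4.7778 ≈ 4.78 m^3/ha/yr

4.78 m^3/ha/yr


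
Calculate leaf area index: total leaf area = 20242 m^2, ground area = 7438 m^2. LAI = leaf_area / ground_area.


LAI = 20242 / 7438 = 2.7214 ≈ 2.72

2.72


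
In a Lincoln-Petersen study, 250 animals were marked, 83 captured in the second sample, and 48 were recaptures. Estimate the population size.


N = M * C / R = 250 * 83 / 48 = 20750 / 48 = 432.29 ≈ 432

432 individuals


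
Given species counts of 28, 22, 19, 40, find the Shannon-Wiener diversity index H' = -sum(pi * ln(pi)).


Total N = 28 + 22 + 19 + 40 = 109
Per-species terms:
  p = 28/109 = 0.256881; ln(p) = -1.359142; p*ln(p) = 0.256881 * (-1.359142) = -0.349138
  p = 22/109 = 0.201835; ln(p) = -1.600305; p*ln(p) = 0.201835 * (-1.600305) = -0.322998
  p = 19/109 = 0.174312; ln(p) = -1.746908; p*ln(p) = 0.174312 * (-1.746908) = -0.304507
  p = 40/109 = 0.366972; ln(p) = -1.002470; p*ln(p) = 0.366972 * (-1.002470) = -0.367878
sum(p*ln(p)) = (-0.349138) + (-0.322998) + (-0.304507) + (-0.367878) = -1.344521
H' = -(-1.344521) = 1.344521 ≈ 1.3445

1.3445


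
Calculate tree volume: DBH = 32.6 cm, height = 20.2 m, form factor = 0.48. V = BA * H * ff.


(D/200)^2 = (32.6/200)^2 = 0.163^2 = 0.026569
BA = 3.141593 * 0.026569 = 0.0834690 m^2
V = 0.0834690 * 20.2 * 0.48 = 0.809315 ≈ 0.809 m^3

0.809 m^3


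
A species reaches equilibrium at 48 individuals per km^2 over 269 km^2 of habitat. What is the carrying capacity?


K = 48 * 269 = 12912 individuals

12912 individuals


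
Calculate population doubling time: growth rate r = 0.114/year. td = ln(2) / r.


td = ln(2) / 0.114 = 0.693147 / 0.114 = 6.08024 ≈ 6.1 years

6.1 years


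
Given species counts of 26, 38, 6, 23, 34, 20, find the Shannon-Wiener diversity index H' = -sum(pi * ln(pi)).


Total N = 26 + 38 + 6 + 23 + 34 + 20 = 147
Per-species terms:
  p = 26/147 = 0.176871; ln(p) = -1.732335; p*ln(p) = 0.176871 * (-1.732335) = -0.306400
  p = 38/147 = 0.258503; ln(p) = -1.352848; p*ln(p) = 0.258503 * (-1.352848) = -0.349715
  p = 6/147 = 0.040816; ln(p) = -3.198681; p*ln(p) = 0.040816 * (-3.198681) = -0.130557
  p = 23/147 = 0.156463; ln(p) = -1.854936; p*ln(p) = 0.156463 * (-1.854936) = -0.290229
  p = 34/147 = 0.231293; ln(p) = -1.464070; p*ln(p) = 0.231293 * (-1.464070) = -0.338629
  p = 20/147 = 0.136054; ln(p) = -1.994703; p*ln(p) = 0.136054 * (-1.994703) = -0.271387
sum(p*ln(p)) = (-0.306400) + (-0.349715) + (-0.130557) + (-0.290229) + (-0.338629) + (-0.271387) = -1.686917
H' = -(-1.686917) = 1.686917 ≈ 1.6869

1.6869


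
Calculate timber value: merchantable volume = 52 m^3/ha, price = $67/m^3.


Value = 52 * 67 = $3484/ha

$3484/ha


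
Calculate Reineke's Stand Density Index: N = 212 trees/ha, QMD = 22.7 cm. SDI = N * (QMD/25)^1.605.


QMD/25 = 22.7/25 = 0.908
(0.908)^1.605 = exp(1.605 * ln(0.908)) = exp(1.605 * (-0.0965109)) = exp(-0.154900) = 0.856501
SDI = 212 * 0.856501 = 181.578 ≈ 182

182


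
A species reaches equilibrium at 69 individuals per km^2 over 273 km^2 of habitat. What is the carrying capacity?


K = 69 * 273 = 18837 individuals

18837 individuals


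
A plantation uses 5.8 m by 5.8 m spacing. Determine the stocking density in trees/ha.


N = 10000 / 5.8^2 = 10000 / 33.64 = 297.265 ≈ 297 trees/ha

297 trees/ha


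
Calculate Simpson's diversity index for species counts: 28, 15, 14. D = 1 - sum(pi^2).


Total N = 28 + 15 + 14 = 57
Per-species terms:
  p = 28/57 = 0.491228; p^2 = 0.491228^2 = 0.241305
  p = 15/57 = 0.263158; p^2 = 0.263158^2 = 0.069252
  p = 14/57 = 0.245614; p^2 = 0.245614^2 = 0.060326
sum(p^2) = 0.241305 + 0.069252 + 0.060326 = 0.370883
D = 1 - 0.370883 = 0.629117 ≈ 0.6291

0.6291


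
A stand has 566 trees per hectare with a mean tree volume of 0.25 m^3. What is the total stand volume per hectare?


V_stand = 566 * 0.25 = 141.5 m^3/ha

141.5 m^3/ha


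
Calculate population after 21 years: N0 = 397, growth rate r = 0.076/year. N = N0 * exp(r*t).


r*t = 0.076 * 21 = 1.596
exp(1.596) = 4.93326
N = 397 * 4.93326 = 1958.50 ≈ 1959

1959


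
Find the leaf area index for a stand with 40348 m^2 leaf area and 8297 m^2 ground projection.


LAI = 40348 / 8297 = 4.8630 ≈ 4.86

4.86


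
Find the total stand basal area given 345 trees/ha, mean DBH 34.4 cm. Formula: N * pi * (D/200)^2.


(D/200)^2 = (34.4/200)^2 = 0.172^2 = 0.029584
Individual BA = 3.141593 * 0.029584 = 0.0929409 m^2
Stand BA = 345 * 0.0929409 = 32.0646 ≈ 32.06 m^2/ha

32.06 m^2/ha


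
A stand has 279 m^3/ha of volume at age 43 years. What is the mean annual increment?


MAI = 279 / 43 = 6.4884 ≈ 6.49 m^3/ha/yr

6.49 m^3/ha/yr


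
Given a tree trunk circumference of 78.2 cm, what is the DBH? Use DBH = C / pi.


DBH = C / pi = 78.2 / 3.141593 = 24.8918 ≈ 24.89 cm

24.89 cm


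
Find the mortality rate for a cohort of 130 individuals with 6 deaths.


Mortality rate = 6 / 130 = 0.046154 ≈ 0.0462

0.0462


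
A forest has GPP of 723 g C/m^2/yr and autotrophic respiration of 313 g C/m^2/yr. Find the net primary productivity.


NPP = GPP - Ra = 723 - 313 = 410 g C/m^2/yr

410 g C/m^2/yr


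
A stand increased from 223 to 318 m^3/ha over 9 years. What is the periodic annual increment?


PAI = (V2 - V1) / period = (318 - 223) / 9 = 95 / 9 = 10.5556 ≈ 10.56 m^3/ha/yr

10.56 m^3/ha/yr


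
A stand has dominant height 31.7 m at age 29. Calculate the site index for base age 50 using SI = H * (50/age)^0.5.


50/29 = 1.72414
(1.72414)^0.5 = 1.31307
SI = 31.7 * 1.31307 = 41.6243 ≈ 41.6 m

41.6 m


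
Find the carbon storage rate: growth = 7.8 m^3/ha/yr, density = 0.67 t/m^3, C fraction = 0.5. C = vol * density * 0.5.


C = 7.8 * 0.67 * 0.5 = 2.613 ≈ 2.61 t C/ha/yr

2.61 t C/ha/yr


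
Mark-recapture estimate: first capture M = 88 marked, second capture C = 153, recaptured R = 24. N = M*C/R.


N = M * C / R = 88 * 153 / 24 = 13464 / 24 = 561

561 individuals


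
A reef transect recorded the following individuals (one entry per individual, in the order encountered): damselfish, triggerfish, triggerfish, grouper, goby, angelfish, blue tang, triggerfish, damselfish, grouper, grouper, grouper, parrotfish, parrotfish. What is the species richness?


Total individuals logged = 14
Distinct species (count of individuals): damselfish (2), triggerfish (3), grouper (4), goby (1), angelfish (1), blue tang (1), parrotfish (2)
Species richness = number of distinct species = 7

7


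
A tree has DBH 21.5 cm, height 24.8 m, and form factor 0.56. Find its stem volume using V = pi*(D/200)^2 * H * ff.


(D/200)^2 = (21.5/200)^2 = 0.1075^2 = 0.01155625
BA = 3.141593 * 0.01155625 = 0.0363050 m^2
V = 0.0363050 * 24.8 * 0.56 = 0.504204 ≈ 0.504 m^3

0.504 m^3


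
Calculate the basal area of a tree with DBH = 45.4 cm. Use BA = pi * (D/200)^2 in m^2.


D/200 = 45.4/200 = 0.227 m
(D/200)^2 = 0.227^2 = 0.051529
BA = 3.141593 * 0.051529 = 0.161883 ≈ 0.1619 m^2

0.1619 m^2


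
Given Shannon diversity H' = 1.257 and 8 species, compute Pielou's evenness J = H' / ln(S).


ln(8) = 2.07944
J = H' / ln(S) = 1.257 / 2.07944 = 0.604490 ≈ 0.6045

0.6045


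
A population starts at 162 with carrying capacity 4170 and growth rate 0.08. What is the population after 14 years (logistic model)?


(K - N0)/N0 = (4170 - 162)/162 = 4008/162 = 24.7407
r*t = 0.08 * 14 = 1.12; exp(-1.12) = 0.326280
24.7407 * 0.326280 = 8.07240
1 + 8.07240 = 9.07240
N = 4170 / 9.07240 = 459.636 ≈ 460

460


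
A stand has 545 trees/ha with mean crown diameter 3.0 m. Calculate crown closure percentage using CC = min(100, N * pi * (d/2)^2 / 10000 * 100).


(d/2)^2 = (3.0/2)^2 = 1.5^2 = 2.25
Crown area = 3.141593 * 2.25 = 7.06858 m^2
N * area / 10000 * 100 = 545 * 7.06858 / 10000 * 100 = 38.5238
CC = min(100, 38.5238) = 38.5238 ≈ 38.5%

38.5%


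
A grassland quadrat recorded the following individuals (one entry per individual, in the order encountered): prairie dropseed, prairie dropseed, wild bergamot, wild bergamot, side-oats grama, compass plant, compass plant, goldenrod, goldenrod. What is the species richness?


Total individuals logged = 9
Distinct species (count of individuals): prairie dropseed (2), wild bergamot (2), side-oats grama (1), compass plant (2), goldenrod (2)
Species richness = number of distinct species = 5

5


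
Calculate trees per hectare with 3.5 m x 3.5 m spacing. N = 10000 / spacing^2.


N = 10000 / 3.5^2 = 10000 / 12.25 = 816.327 ≈ 816 trees/ha

816 trees/ha


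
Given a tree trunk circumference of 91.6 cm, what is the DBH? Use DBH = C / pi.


DBH = C / pi = 91.6 / 3.141593 = 29.1572 ≈ 29.16 cm

29.16 cm


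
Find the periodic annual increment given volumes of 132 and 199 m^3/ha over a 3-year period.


PAI = (V2 - V1) / period = (199 - 132) / 3 = 67 / 3 = 22.3333 ≈ 22.33 m^3/ha/yr

22.33 m^3/ha/yr


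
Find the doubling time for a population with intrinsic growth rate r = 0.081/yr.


td = ln(2) / 0.081 = 0.693147 / 0.081 = 8.55737 ≈ 8.6 years

8.6 years


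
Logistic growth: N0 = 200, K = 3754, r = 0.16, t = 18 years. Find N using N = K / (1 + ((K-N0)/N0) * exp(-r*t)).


(K - N0)/N0 = (3754 - 200)/200 = 3554/200 = 17.7700
r*t = 0.16 * 18 = 2.88; exp(-2.88) = 0.0561348
17.7700 * 0.0561348 = 0.997515
1 + 0.997515 = 1.99752
N = 3754 / 1.99752 = 1879.33 ≈ 1879

1879


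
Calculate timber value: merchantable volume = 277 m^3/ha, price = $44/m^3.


Value = 277 * 44 = $12188/ha

$12188/ha


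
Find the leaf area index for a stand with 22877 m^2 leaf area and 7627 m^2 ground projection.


LAI = 22877 / 7627 = 2.9995 ≈ 3.00

3.00


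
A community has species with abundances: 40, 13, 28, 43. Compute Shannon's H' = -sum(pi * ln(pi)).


Total N = 40 + 13 + 28 + 43 = 124
Per-species terms:
  p = 40/124 = 0.322581; ln(p) = -1.131401; p*ln(p) = 0.322581 * (-1.131401) = -0.364968
  p = 13/124 = 0.104839; ln(p) = -2.255329; p*ln(p) = 0.104839 * (-2.255329) = -0.236446
  p = 28/124 = 0.225806; ln(p) = -1.488079; p*ln(p) = 0.225806 * (-1.488079) = -0.336017
  p = 43/124 = 0.346774; ln(p) = -1.059082; p*ln(p) = 0.346774 * (-1.059082) = -0.367262
sum(p*ln(p)) = (-0.364968) + (-0.236446) + (-0.336017) + (-0.367262) = -1.304693
H' = -(-1.304693) = 1.304693 ≈ 1.3047

1.3047


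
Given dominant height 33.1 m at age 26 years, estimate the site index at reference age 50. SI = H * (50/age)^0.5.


50/26 = 1.92308
(1.92308)^0.5 = 1.38675
SI = 33.1 * 1.38675 = 45.9014 ≈ 45.9 m

45.9 m


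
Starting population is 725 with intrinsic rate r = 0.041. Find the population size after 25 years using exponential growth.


r*t = 0.041 * 25 = 1.025
exp(1.025) = 2.78710
N = 725 * 2.78710 = 2020.65 ≈ 2021

2021


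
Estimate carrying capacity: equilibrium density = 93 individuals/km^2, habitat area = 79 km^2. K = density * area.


K = 93 * 79 = 7347 individuals

7347 individuals


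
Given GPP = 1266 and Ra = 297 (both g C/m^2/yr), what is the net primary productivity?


NPP = GPP - Ra = 1266 - 297 = 969 g C/m^2/yr

969 g C/m^2/yr


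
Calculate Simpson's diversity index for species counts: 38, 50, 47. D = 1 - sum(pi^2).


Total N = 38 + 50 + 47 = 135
Per-species terms:
  p = 38/135 = 0.281481; p^2 = 0.281481^2 = 0.079232
  p = 50/135 = 0.370370; p^2 = 0.370370^2 = 0.137174
  p = 47/135 = 0.348148; p^2 = 0.348148^2 = 0.121207
sum(p^2) = 0.079232 + 0.137174 + 0.121207 = 0.337613
D = 1 - 0.337613 = 0.662387 ≈ 0.6624

0.6624


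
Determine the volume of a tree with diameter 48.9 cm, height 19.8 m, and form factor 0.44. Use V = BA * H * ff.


(D/200)^2 = (48.9/200)^2 = 0.2445^2 = 0.05978025
BA = 3.141593 * 0.05978025 = 0.187805 m^2
V = 0.187805 * 19.8 * 0.44 = 1.63616 ≈ 1.636 m^3

1.636 m^3


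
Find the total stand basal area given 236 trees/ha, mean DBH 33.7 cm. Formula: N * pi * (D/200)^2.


(D/200)^2 = (33.7/200)^2 = 0.1685^2 = 0.02839225
Individual BA = 3.141593 * 0.02839225 = 0.0891969 m^2
Stand BA = 236 * 0.0891969 = 21.0505 ≈ 21.05 m^2/ha

21.05 m^2/ha


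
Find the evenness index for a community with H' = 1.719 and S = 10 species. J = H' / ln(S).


ln(10) = 2.30259
J = H' / ln(S) = 1.719 / 2.30259 = 0.746551 ≈ 0.7466

0.7466


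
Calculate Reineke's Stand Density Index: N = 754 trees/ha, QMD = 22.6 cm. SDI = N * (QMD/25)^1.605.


QMD/25 = 22.6/25 = 0.904
(0.904)^1.605 = exp(1.605 * ln(0.904)) = exp(1.605 * (-0.100926)) = exp(-0.161986) = 0.850453
SDI = 754 * 0.850453 = 641.242 ≈ 641

641


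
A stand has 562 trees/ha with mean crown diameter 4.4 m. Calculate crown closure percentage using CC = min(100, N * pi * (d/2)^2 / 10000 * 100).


(d/2)^2 = (4.4/2)^2 = 2.2^2 = 4.84
Crown area = 3.141593 * 4.84 = 15.2053 m^2
N * area / 10000 * 100 = 562 * 15.2053 / 10000 * 100 = 85.4538
CC = min(100, 85.4538) = 85.4538 ≈ 85.5%

85.5%


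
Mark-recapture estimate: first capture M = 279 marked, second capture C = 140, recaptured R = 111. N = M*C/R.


N = M * C / R = 279 * 140 / 111 = 39060 / 111 = 351.89 ≈ 352

352 individuals


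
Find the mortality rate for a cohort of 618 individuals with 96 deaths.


Mortality rate = 96 / 618 = 0.155340 ≈ 0.1553

0.1553


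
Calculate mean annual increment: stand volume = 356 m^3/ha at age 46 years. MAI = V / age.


MAI = 356 / 46 = 7.7391 ≈ 7.74 m^3/ha/yr

7.74 m^3/ha/yr


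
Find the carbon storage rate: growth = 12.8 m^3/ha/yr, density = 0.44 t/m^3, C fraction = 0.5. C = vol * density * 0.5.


C = 12.8 * 0.44 * 0.5 = 2.816 ≈ 2.82 t C/ha/yr

2.82 t C/ha/yr


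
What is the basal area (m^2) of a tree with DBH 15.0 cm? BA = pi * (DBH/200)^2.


D/200 = 15.0/200 = 0.075 m
(D/200)^2 = 0.075^2 = 0.005625
BA = 3.141593 * 0.005625 = 0.0176715 ≈ 0.0177 m^2

0.0177 m^2


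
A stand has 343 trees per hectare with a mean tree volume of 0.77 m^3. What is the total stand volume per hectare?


V_stand = 343 * 0.77 = 264.11 ≈ 264.1 m^3/ha

264.1 m^3/ha


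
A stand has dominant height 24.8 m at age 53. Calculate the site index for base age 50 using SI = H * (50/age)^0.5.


50/53 = 0.943396
(0.943396)^0.5 = 0.971286
SI = 24.8 * 0.971286 = 24.0879 ≈ 24.1 m

24.1 m


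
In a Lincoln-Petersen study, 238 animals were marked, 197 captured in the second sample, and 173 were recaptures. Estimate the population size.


N = M * C / R = 238 * 197 / 173 = 46886 / 173 = 271.02 ≈ 271

271 individuals


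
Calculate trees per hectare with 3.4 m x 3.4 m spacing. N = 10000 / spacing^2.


N = 10000 / 3.4^2 = 10000 / 11.56 = 865.052 ≈ 865 trees/ha

865 trees/ha


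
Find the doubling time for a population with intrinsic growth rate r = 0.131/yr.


td = ln(2) / 0.131 = 0.693147 / 0.131 = 5.29120 ≈ 5.3 years

5.3 years


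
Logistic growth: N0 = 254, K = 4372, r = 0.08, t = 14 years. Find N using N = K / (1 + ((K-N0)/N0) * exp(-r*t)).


(K - N0)/N0 = (4372 - 254)/254 = 4118/254 = 16.2126
r*t = 0.08 * 14 = 1.12; exp(-1.12) = 0.326280
16.2126 * 0.326280 = 5.28985
1 + 5.28985 = 6.28985
N = 4372 / 6.28985 = 695.088 ≈ 695

695


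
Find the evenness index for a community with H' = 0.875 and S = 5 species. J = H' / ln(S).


ln(5) = 1.60944
J = H' / ln(S) = 0.875 / 1.60944 = 0.543667 ≈ 0.5437

0.5437


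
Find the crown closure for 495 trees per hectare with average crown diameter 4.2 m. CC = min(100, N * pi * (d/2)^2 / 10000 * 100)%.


(d/2)^2 = (4.2/2)^2 = 2.1^2 = 4.41
Crown area = 3.141593 * 4.41 = 13.8544 m^2
N * area / 10000 * 100 = 495 * 13.8544 / 10000 * 100 = 68.5793
CC = min(100, 68.5793) = 68.5793 ≈ 68.6%

68.6%


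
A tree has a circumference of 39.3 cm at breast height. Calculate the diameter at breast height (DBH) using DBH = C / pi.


DBH = C / pi = 39.3 / 3.141593 = 12.5096 ≈ 12.51 cm

12.51 cm


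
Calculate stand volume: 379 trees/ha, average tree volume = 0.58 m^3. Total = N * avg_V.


V_stand = 379 * 0.58 = 219.82 ≈ 219.8 m^3/ha

219.8 m^3/ha


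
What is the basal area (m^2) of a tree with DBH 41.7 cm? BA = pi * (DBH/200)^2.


D/200 = 41.7/200 = 0.2085 m
(D/200)^2 = 0.2085^2 = 0.04347225
BA = 3.141593 * 0.04347225 = 0.136572 ≈ 0.1366 m^2

0.1366 m^2


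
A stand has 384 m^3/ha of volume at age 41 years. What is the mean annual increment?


MAI = 384 / 41 = 9.3659 ≈ 9.37 m^3/ha/yr

9.37 m^3/ha/yr


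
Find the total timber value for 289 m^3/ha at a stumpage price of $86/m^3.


Value = 289 * 86 = $24854/ha

$24854/ha


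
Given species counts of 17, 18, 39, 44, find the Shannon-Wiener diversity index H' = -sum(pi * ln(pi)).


Total N = 17 + 18 + 39 + 44 = 118
Per-species terms:
  p = 17/118 = 0.144068; ln(p) = -1.937470; p*ln(p) = 0.144068 * (-1.937470) = -0.279127
  p = 18/118 = 0.152542; ln(p) = -1.880315; p*ln(p) = 0.152542 * (-1.880315) = -0.286827
  p = 39/118 = 0.330508; ln(p) = -1.107124; p*ln(p) = 0.330508 * (-1.107124) = -0.365913
  p = 44/118 = 0.372881; ln(p) = -0.986496; p*ln(p) = 0.372881 * (-0.986496) = -0.367846
sum(p*ln(p)) = (-0.279127) + (-0.286827) + (-0.365913) + (-0.367846) = -1.299713
H' = -(-1.299713) = 1.299713 ≈ 1.2997

1.2997


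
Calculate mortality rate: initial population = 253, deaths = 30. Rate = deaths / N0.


Mortality rate = 30 / 253 = 0.118577 ≈ 0.1186

0.1186


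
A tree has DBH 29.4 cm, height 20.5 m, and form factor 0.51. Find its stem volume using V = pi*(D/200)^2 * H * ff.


(D/200)^2 = (29.4/200)^2 = 0.147^2 = 0.021609
BA = 3.141593 * 0.021609 = 0.0678867 m^2
V = 0.0678867 * 20.5 * 0.51 = 0.709755 ≈ 0.710 m^3

0.710 m^3


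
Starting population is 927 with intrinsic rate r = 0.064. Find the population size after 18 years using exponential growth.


r*t = 0.064 * 18 = 1.152
exp(1.152) = 3.16452
N = 927 * 3.16452 = 2933.51 ≈ 2934

2934


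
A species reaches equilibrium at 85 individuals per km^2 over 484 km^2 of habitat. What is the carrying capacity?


K = 85 * 484 = 41140 individuals

41140 individuals


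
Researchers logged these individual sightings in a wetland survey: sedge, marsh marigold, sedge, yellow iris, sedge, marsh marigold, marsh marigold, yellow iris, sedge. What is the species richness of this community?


Total individuals logged = 9
Distinct species (count of individuals): sedge (4), marsh marigold (3), yellow iris (2)
Species richness = number of distinct species = 3

3


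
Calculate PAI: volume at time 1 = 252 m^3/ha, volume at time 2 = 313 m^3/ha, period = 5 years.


PAI = (V2 - V1) / period = (313 - 252) / 5 = 61 / 5 = 12.20 m^3/ha/yr

12.20 m^3/ha/yr


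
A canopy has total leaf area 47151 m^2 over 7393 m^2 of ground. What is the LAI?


LAI = 47151 / 7393 = 6.3778 ≈ 6.38

6.38


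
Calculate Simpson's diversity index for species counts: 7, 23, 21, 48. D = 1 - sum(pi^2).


Total N = 7 + 23 + 21 + 48 = 99
Per-species terms:
  p = 7/99 = 0.070707; p^2 = 0.070707^2 = 0.004999
  p = 23/99 = 0.232323; p^2 = 0.232323^2 = 0.053974
  p = 21/99 = 0.212121; p^2 = 0.212121^2 = 0.044995
  p = 48/99 = 0.484848; p^2 = 0.484848^2 = 0.235078
sum(p^2) = 0.004999 + 0.053974 + 0.044995 + 0.235078 = 0.339046
D = 1 - 0.339046 = 0.660954 ≈ 0.6610

0.6610


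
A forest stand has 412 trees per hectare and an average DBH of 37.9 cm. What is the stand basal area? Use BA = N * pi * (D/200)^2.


(D/200)^2 = (37.9/200)^2 = 0.1895^2 = 0.03591025
Individual BA = 3.141593 * 0.03591025 = 0.112815 m^2
Stand BA = 412 * 0.112815 = 46.4798 ≈ 46.48 m^2/ha

46.48 m^2/ha


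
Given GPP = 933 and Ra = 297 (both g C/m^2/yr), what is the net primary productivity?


NPP = GPP - Ra = 933 - 297 = 636 g C/m^2/yr

636 g C/m^2/yr


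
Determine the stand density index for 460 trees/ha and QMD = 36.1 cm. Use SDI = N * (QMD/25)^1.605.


QMD/25 = 36.1/25 = 1.444
(1.444)^1.605 = exp(1.605 * ln(1.444)) = exp(1.605 * 0.367417) = exp(0.589704) = 1.80345
SDI = 460 * 1.80345 = 829.587 ≈ 830

830


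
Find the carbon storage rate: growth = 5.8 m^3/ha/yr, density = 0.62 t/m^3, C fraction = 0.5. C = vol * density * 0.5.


C = 5.8 * 0.62 * 0.5 = 1.798 ≈ 1.80 t C/ha/yr

1.80 t C/ha/yr


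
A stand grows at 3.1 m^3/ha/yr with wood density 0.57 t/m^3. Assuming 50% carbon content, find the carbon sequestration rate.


C = 3.1 * 0.57 * 0.5 = 0.8835 ≈ 0.88 t C/ha/yr

0.88 t C/ha/yr


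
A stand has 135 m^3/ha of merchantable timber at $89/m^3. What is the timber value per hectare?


Value = 135 * 89 = $12015/ha

$12015/ha


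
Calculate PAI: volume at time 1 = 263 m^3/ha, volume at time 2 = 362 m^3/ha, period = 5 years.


PAI = (V2 - V1) / period = (362 - 263) / 5 = 99 / 5 = 19.80 m^3/ha/yr

19.80 m^3/ha/yr


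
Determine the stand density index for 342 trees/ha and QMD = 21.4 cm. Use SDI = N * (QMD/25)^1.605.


QMD/25 = 21.4/25 = 0.856
(0.856)^1.605 = exp(1.605 * ln(0.856)) = exp(1.605 * (-0.155485)) = exp(-0.249553) = 0.779149
SDI = 342 * 0.779149 = 266.469 ≈ 266

266


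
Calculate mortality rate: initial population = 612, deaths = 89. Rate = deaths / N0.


Mortality rate = 89 / 612 = 0.145425 ≈ 0.1454

0.1454


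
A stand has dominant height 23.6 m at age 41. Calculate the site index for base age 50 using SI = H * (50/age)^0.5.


50/41 = 1.21951
(1.21951)^0.5 = 1.10431
SI = 23.6 * 1.10431 = 26.0617 ≈ 26.1 m

26.1 m


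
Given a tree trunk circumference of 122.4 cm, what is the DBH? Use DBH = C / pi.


DBH = C / pi = 122.4 / 3.141593 = 38.9611 ≈ 38.96 cm

38.96 cm


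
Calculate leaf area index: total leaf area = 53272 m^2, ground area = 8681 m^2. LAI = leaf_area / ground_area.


LAI = 53272 / 8681 = 6.1366 ≈ 6.14

6.14


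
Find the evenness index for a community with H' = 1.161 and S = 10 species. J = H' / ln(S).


ln(10) = 2.30259
J = H' / ln(S) = 1.161 / 2.30259 = 0.504215 ≈ 0.5042

0.5042


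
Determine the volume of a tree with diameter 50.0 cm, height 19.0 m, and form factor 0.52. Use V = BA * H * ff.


(D/200)^2 = (50.0/200)^2 = 0.25^2 = 0.0625
BA = 3.141593 * 0.0625 = 0.196350 m^2
V = 0.196350 * 19.0 * 0.52 = 1.93994 ≈ 1.940 m^3

1.940 m^3


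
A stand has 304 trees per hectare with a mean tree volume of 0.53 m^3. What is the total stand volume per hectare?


V_stand = 304 * 0.53 = 161.12 ≈ 161.1 m^3/ha

161.1 m^3/ha


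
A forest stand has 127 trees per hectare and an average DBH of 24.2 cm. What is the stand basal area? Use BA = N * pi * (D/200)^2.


(D/200)^2 = (24.2/200)^2 = 0.121^2 = 0.014641
Individual BA = 3.141593 * 0.014641 = 0.0459961 m^2
Stand BA = 127 * 0.0459961 = 5.84150 ≈ 5.84 m^2/ha

5.84 m^2/ha


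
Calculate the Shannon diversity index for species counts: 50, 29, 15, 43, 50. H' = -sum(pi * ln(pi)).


Total N = 50 + 29 + 15 + 43 + 50 = 187
Per-species terms:
  p = 50/187 = 0.267380; ln(p) = -1.319084; p*ln(p) = 0.267380 * (-1.319084) = -0.352697
  p = 29/187 = 0.155080; ln(p) = -1.863814; p*ln(p) = 0.155080 * (-1.863814) = -0.289040
  p = 15/187 = 0.080214; ln(p) = -2.523057; p*ln(p) = 0.080214 * (-2.523057) = -0.202384
  p = 43/187 = 0.229947; ln(p) = -1.469906; p*ln(p) = 0.229947 * (-1.469906) = -0.338000
  p = 50/187 = 0.267380; ln(p) = -1.319084; p*ln(p) = 0.267380 * (-1.319084) = -0.352697
sum(p*ln(p)) = (-0.352697) + (-0.289040) + (-0.202384) + (-0.338000) + (-0.352697) = -1.534818
H' = -(-1.534818) = 1.534818 ≈ 1.5348

1.5348


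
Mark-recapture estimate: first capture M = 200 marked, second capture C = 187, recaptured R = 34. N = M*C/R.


N = M * C / R = 200 * 187 / 34 = 37400 / 34 = 1100

1100 individuals


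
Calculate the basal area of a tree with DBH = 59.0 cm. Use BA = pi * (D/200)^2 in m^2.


D/200 = 59.0/200 = 0.295 m
(D/200)^2 = 0.295^2 = 0.087025
BA = 3.141593 * 0.087025 = 0.273397 ≈ 0.2734 m^2

0.2734 m^2


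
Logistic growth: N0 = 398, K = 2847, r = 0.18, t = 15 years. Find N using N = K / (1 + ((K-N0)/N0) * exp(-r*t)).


(K - N0)/N0 = (2847 - 398)/398 = 2449/398 = 6.15327
r*t = 0.18 * 15 = 2.7; exp(-2.7) = 0.0672055
6.15327 * 0.0672055 = 0.413534
1 + 0.413534 = 1.41353
N = 2847 / 1.41353 = 2014.11 ≈ 2014

2014


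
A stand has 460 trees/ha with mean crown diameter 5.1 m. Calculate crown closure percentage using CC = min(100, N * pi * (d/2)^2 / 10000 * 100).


(d/2)^2 = (5.1/2)^2 = 2.55^2 = 6.5025
Crown area = 3.141593 * 6.5025 = 20.4282 m^2
N * area / 10000 * 100 = 460 * 20.4282 / 10000 * 100 = 93.9697
CC = min(100, 93.9697) = 93.9697 ≈ 94.0%

94.0%


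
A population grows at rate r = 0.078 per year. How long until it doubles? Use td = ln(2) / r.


td = ln(2) / 0.078 = 0.693147 / 0.078 = 8.88650 ≈ 8.9 years

8.9 years


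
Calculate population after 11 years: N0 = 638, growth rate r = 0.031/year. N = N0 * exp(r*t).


r*t = 0.031 * 11 = 0.341
exp(0.341) = 1.40635
N = 638 * 1.40635 = 897.251 ≈ 897

897


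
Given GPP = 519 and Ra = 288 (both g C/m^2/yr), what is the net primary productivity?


NPP = GPP - Ra = 519 - 288 = 231 g C/m^2/yr

231 g C/m^2/yr


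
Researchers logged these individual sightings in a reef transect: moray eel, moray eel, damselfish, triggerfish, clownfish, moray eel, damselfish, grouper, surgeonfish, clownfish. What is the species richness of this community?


Total individuals logged = 10
Distinct species (count of individuals): moray eel (3), damselfish (2), triggerfish (1), clownfish (2), grouper (1), surgeonfish (1)
Species richness = number of distinct species = 6

6


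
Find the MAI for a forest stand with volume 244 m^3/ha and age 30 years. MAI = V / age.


MAI = 244 / 30 = 8.1333 ≈ 8.13 m^3/ha/yr

8.13 m^3/ha/yr


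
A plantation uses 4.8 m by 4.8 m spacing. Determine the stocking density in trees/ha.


N = 10000 / 4.8^2 = 10000 / 23.04 = 434.028 ≈ 434 trees/ha

434 trees/ha


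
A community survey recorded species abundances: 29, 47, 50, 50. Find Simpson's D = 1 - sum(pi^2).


Total N = 29 + 47 + 50 + 50 = 176
Per-species terms:
  p = 29/176 = 0.164773; p^2 = 0.164773^2 = 0.027150
  p = 47/176 = 0.267045; p^2 = 0.267045^2 = 0.071313
  p = 50/176 = 0.284091; p^2 = 0.284091^2 = 0.080708
  p = 50/176 = 0.284091; p^2 = 0.284091^2 = 0.080708
sum(p^2) = 0.027150 + 0.071313 + 0.080708 + 0.080708 = 0.259879
D = 1 - 0.259879 = 0.740121 ≈ 0.7401

0.7401


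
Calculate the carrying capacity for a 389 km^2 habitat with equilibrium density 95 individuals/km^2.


K = 95 * 389 = 36955 individuals

36955 individuals


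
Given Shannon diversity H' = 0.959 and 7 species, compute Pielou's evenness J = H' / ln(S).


ln(7) = 1.94591
J = H' / ln(S) = 0.959 / 1.94591 = 0.492829 ≈ 0.4928

0.4928


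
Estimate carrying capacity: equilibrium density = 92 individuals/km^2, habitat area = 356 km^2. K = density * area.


K = 92 * 356 = 32752 individuals

32752 individuals


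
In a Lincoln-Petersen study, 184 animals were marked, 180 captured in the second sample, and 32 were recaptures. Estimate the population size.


N = M * C / R = 184 * 180 / 32 = 33120 / 32 = 1035

1035 individuals


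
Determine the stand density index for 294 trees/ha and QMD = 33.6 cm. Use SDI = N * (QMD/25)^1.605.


QMD/25 = 33.6/25 = 1.344
(1.344)^1.605 = exp(1.605 * ln(1.344)) = exp(1.605 * 0.295650) = exp(0.474518) = 1.60724
SDI = 294 * 1.60724 = 472.529 ≈ 473

473


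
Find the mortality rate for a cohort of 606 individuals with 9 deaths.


Mortality rate = 9 / 606 = 0.014851 ≈ 0.0149

0.0149


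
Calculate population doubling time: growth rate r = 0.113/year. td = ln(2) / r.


td = ln(2) / 0.113 = 0.693147 / 0.113 = 6.13404 ≈ 6.1 years

6.1 years


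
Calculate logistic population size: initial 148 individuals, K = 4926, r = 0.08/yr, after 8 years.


(K - N0)/N0 = (4926 - 148)/148 = 4778/148 = 32.2838
r*t = 0.08 * 8 = 0.64; exp(-0.64) = 0.527292
32.2838 * 0.527292 = 17.0230
1 + 17.0230 = 18.0230
N = 4926 / 18.0230 = 273.317 ≈ 273

273


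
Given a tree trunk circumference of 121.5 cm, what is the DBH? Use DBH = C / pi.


DBH = C / pi = 121.5 / 3.141593 = 38.6746 ≈ 38.67 cm

38.67 cm


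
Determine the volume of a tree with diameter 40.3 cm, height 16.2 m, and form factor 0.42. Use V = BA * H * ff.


(D/200)^2 = (40.3/200)^2 = 0.2015^2 = 0.04060225
BA = 3.141593 * 0.04060225 = 0.127556 m^2
V = 0.127556 * 16.2 * 0.42 = 0.867891 ≈ 0.868 m^3

0.868 m^3


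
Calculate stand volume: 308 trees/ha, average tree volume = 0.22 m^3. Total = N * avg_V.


V_stand = 308 * 0.22 = 67.76 ≈ 67.8 m^3/ha

67.8 m^3/ha


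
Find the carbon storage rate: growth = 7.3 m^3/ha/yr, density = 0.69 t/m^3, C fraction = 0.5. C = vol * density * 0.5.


C = 7.3 * 0.69 * 0.5 = 2.5185 ≈ 2.52 t C/ha/yr

2.52 t C/ha/yr


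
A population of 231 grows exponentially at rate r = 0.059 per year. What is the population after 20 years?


r*t = 0.059 * 20 = 1.18
exp(1.18) = 3.25437
N = 231 * 3.25437 = 751.759 ≈ 752

752


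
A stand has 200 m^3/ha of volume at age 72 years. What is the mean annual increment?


MAI = 200 / 72 = 2.7778 ≈ 2.78 m^3/ha/yr

2.78 m^3/ha/yr


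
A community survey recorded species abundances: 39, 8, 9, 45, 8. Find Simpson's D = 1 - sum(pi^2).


Total N = 39 + 8 + 9 + 45 + 8 = 109
Per-species terms:
  p = 39/109 = 0.357798; p^2 = 0.357798^2 = 0.128019
  p = 8/109 = 0.073394; p^2 = 0.073394^2 = 0.005387
  p = 9/109 = 0.082569; p^2 = 0.082569^2 = 0.006818
  p = 45/109 = 0.412844; p^2 = 0.412844^2 = 0.170440
  p = 8/109 = 0.073394; p^2 = 0.073394^2 = 0.005387
sum(p^2) = 0.128019 + 0.005387 + 0.006818 + 0.170440 + 0.005387 = 0.316051
D = 1 - 0.316051 = 0.683949 ≈ 0.6839

0.6839


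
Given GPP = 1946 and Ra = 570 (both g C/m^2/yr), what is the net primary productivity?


NPP = GPP - Ra = 1946 - 570 = 1376 g C/m^2/yr

1376 g C/m^2/yr


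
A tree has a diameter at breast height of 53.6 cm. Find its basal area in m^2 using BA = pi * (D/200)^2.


D/200 = 53.6/200 = 0.268 m
(D/200)^2 = 0.268^2 = 0.071824
BA = 3.141593 * 0.071824 = 0.225642 ≈ 0.2256 m^2

0.2256 m^2


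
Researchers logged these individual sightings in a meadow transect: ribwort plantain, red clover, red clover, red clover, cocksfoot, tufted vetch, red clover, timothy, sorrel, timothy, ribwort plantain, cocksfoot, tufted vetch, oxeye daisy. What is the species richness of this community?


Total individuals logged = 14
Distinct species (count of individuals): ribwort plantain (2), red clover (4), cocksfoot (2), tufted vetch (2), timothy (2), sorrel (1), oxeye daisy (1)
Species richness = number of distinct species = 7

7


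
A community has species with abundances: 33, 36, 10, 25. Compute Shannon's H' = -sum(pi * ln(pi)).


Total N = 33 + 36 + 10 + 25 = 104
Per-species terms:
  p = 33/104 = 0.317308; ln(p) = -1.147882; p*ln(p) = 0.317308 * (-1.147882) = -0.364232
  p = 36/104 = 0.346154; ln(p) = -1.060872; p*ln(p) = 0.346154 * (-1.060872) = -0.367225
  p = 10/104 = 0.096154; ln(p) = -2.341804; p*ln(p) = 0.096154 * (-2.341804) = -0.225174
  p = 25/104 = 0.240385; ln(p) = -1.425513; p*ln(p) = 0.240385 * (-1.425513) = -0.342672
sum(p*ln(p)) = (-0.364232) + (-0.367225) + (-0.225174) + (-0.342672) = -1.299303
H' = -(-1.299303) = 1.299303 ≈ 1.2993

1.2993


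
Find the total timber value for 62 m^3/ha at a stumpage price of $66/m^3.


Value = 62 * 66 = $4092/ha

$4092/ha


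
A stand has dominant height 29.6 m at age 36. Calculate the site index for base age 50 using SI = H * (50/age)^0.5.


50/36 = 1.38889
(1.38889)^0.5 = 1.17851
SI = 29.6 * 1.17851 = 34.8839 ≈ 34.9 m

34.9 m


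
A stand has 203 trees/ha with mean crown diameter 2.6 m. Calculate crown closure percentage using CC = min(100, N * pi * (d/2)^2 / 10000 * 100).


(d/2)^2 = (2.6/2)^2 = 1.3^2 = 1.69
Crown area = 3.141593 * 1.69 = 5.30929 m^2
N * area / 10000 * 100 = 203 * 5.30929 / 10000 * 100 = 10.7779
CC = min(100, 10.7779) = 10.7779 ≈ 10.8%

10.8%


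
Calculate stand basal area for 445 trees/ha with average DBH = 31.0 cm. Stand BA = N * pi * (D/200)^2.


(D/200)^2 = (31.0/200)^2 = 0.155^2 = 0.024025
Individual BA = 3.141593 * 0.024025 = 0.0754768 m^2
Stand BA = 445 * 0.0754768 = 33.5872 ≈ 33.59 m^2/ha

33.59 m^2/ha


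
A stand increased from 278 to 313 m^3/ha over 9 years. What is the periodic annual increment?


PAI = (V2 - V1) / period = (313 - 278) / 9 = 35 / 9 = 3.8889 ≈ 3.89 m^3/ha/yr

3.89 m^3/ha/yr


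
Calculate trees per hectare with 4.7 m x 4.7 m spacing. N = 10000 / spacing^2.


N = 10000 / 4.7^2 = 10000 / 22.09 = 452.694 ≈ 453 trees/ha

453 trees/ha


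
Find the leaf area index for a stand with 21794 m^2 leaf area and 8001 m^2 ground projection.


LAI = 21794 / 8001 = 2.7239 ≈ 2.72

2.72


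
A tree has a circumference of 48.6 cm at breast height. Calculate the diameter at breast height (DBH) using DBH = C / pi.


DBH = C / pi = 48.6 / 3.141593 = 15.4699 ≈ 15.47 cm

15.47 cm


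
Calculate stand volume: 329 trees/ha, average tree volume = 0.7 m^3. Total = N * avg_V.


V_stand = 329 * 0.7 = 230.3 m^3/ha

230.3 m^3/ha


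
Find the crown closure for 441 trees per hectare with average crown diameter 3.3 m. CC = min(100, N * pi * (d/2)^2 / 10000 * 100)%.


(d/2)^2 = (3.3/2)^2 = 1.65^2 = 2.7225
Crown area = 3.141593 * 2.7225 = 8.55299 m^2
N * area / 10000 * 100 = 441 * 8.55299 / 10000 * 100 = 37.7187
CC = min(100, 37.7187) = 37.7187 ≈ 37.7%

37.7%


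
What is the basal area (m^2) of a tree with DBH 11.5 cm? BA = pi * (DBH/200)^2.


D/200 = 11.5/200 = 0.0575 m
(D/200)^2 = 0.0575^2 = 0.00330625
BA = 3.141593 * 0.00330625 = 0.0103869 ≈ 0.0104 m^2

0.0104 m^2


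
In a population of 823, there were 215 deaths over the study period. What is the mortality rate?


Mortality rate = 215 / 823 = 0.261239 ≈ 0.2612

0.2612


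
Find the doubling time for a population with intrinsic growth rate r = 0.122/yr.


td = ln(2) / 0.122 = 0.693147 / 0.122 = 5.68153 ≈ 5.7 years

5.7 years


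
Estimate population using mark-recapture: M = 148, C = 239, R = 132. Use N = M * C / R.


N = M * C / R = 148 * 239 / 132 = 35372 / 132 = 267.97 ≈ 268

268 individuals


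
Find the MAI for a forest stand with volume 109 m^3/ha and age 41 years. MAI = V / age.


MAI = 109 / 41 = 2.6585 ≈ 2.66 m^3/ha/yr

2.66 m^3/ha/yr


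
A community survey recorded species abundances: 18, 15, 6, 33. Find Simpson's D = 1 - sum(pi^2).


Total N = 18 + 15 + 6 + 33 = 72
Per-species terms:
  p = 18/72 = 0.250000; p^2 = 0.250000^2 = 0.062500
  p = 15/72 = 0.208333; p^2 = 0.208333^2 = 0.043403
  p = 6/72 = 0.083333; p^2 = 0.083333^2 = 0.006944
  p = 33/72 = 0.458333; p^2 = 0.458333^2 = 0.210069
sum(p^2) = 0.062500 + 0.043403 + 0.006944 + 0.210069 = 0.322916
D = 1 - 0.322916 = 0.677084 ≈ 0.6771

0.6771


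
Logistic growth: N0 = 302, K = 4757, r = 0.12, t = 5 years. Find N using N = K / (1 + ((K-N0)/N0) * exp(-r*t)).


(K - N0)/N0 = (4757 - 302)/302 = 4455/302 = 14.7517
r*t = 0.12 * 5 = 0.6; exp(-0.6) = 0.548812
14.7517 * 0.548812 = 8.09591
1 + 8.09591 = 9.09591
N = 4757 / 9.09591 = 522.982 ≈ 523

523


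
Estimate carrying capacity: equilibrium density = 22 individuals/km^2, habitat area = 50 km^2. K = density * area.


K = 22 * 50 = 1100 individuals

1100 individuals


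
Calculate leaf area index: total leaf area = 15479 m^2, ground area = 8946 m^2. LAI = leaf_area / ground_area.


LAI = 15479 / 8946 = 1.7303 ≈ 1.73

1.73


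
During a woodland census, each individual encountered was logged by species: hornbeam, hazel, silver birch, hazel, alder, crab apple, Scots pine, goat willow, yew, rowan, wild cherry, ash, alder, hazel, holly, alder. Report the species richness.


Total individuals logged = 16
Distinct species (count of individuals): hornbeam (1), hazel (3), silver birch (1), alder (3), crab apple (1), Scots pine (1), goat willow (1), yew (1), rowan (1), wild cherry (1), ash (1), holly (1)
Species richness = number of distinct species = 12

12


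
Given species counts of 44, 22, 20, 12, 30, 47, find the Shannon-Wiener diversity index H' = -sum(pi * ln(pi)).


Total N = 44 + 22 + 20 + 12 + 30 + 47 = 175
Per-species terms:
  p = 44/175 = 0.251429; ln(p) = -1.380595; p*ln(p) = 0.251429 * (-1.380595) = -0.347122
  p = 22/175 = 0.125714; ln(p) = -2.073746; p*ln(p) = 0.125714 * (-2.073746) = -0.260699
  p = 20/175 = 0.114286; ln(p) = -2.169051; p*ln(p) = 0.114286 * (-2.169051) = -0.247892
  p = 12/175 = 0.068571; ln(p) = -2.679886; p*ln(p) = 0.068571 * (-2.679886) = -0.183762
  p = 30/175 = 0.171429; ln(p) = -1.763586; p*ln(p) = 0.171429 * (-1.763586) = -0.302330
  p = 47/175 = 0.268571; ln(p) = -1.314640; p*ln(p) = 0.268571 * (-1.314640) = -0.353074
sum(p*ln(p)) = (-0.347122) + (-0.260699) + (-0.247892) + (-0.183762) + (-0.302330) + (-0.353074) = -1.694879
H' = -(-1.694879) = 1.694879 ≈ 1.6949

1.6949


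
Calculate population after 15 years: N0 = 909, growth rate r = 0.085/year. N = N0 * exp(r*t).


r*t = 0.085 * 15 = 1.275
exp(1.275) = 3.57870
N = 909 * 3.57870 = 3253.04 ≈ 3253

3253


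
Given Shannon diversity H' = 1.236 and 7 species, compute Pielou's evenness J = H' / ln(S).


ln(7) = 1.94591
J = H' / ln(S) = 1.236 / 1.94591 = 0.635178 ≈ 0.6352

0.6352


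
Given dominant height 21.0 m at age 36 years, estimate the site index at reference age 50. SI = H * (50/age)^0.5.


50/36 = 1.38889
(1.38889)^0.5 = 1.17851
SI = 21.0 * 1.17851 = 24.7487 ≈ 24.7 m

24.7 m


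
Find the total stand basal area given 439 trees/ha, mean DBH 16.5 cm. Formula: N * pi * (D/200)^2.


(D/200)^2 = (16.5/200)^2 = 0.0825^2 = 0.00680625
Individual BA = 3.141593 * 0.00680625 = 0.0213825 m^2
Stand BA = 439 * 0.0213825 = 9.38692 ≈ 9.39 m^2/ha

9.39 m^2/ha


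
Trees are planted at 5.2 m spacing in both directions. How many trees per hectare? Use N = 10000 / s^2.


N = 10000 / 5.2^2 = 10000 / 27.04 = 369.822 ≈ 370 trees/ha

370 trees/ha


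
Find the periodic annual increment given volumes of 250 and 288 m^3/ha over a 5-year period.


PAI = (V2 - V1) / period = (288 - 250) / 5 = 38 / 5 = 7.60 m^3/ha/yr

7.60 m^3/ha/yr


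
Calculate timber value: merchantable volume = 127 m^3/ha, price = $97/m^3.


Value = 127 * 97 = $12319/ha

$12319/ha
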